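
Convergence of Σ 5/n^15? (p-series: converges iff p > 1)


p-series test: Σ c/n^p converges if p > 1, diverges if p ≤ 1 (constant c > 0 doesn't affect convergence).
p = 15
15 > 1 → CONVERGES

Converges (p = 15 > 1)


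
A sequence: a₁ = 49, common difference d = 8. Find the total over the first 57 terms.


aₙ = 49 + (57-1)×8 = 497
Sₙ = n(a₁+aₙ)/2 = 57×(49+497)/2
= 57×546/2 = 15561

S_57 = 15561


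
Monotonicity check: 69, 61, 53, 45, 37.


Differences: -8, -8, -8, -8
All differences < 0 → strictly DECREASING

Monotonically decreasing


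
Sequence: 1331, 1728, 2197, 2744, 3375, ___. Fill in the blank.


Pattern: perfect cubes: n³
Terms: 1331, 1728, 2197, 2744, 3375
Next term = 4096

Next term = 4096


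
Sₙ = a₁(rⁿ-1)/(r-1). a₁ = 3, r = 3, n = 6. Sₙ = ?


Sₙ = 3×(3^6 - 1)/(3 - 1)
= 3×(729 - 1)/2
= 3×728/2
= 1092

S_6 = 1092


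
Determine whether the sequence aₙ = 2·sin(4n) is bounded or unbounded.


For all n, -1 ≤ sin(4n) ≤ 1, so -2 ≤ 2·sin(4n) ≤ 2
Lower bound: -2, Upper bound: 2
The sequence IS bounded

Bounded (-2 ≤ aₙ ≤ 2)


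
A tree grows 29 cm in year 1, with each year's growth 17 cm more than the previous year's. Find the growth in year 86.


aₙ = a₁ + (n-1)d
= 29 + (86-1)×17
= 29 + 1445
= 1474

a_86 = 1474


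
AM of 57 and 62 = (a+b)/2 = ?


AM = (57 + 62)/2 = 119/2 = 59.5

AM = 59.5


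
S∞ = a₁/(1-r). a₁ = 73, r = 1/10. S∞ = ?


S∞ = a₁/(1-r) = 73/(1 - 1/10)
= 73/(9/10)
= 730/9

S∞ = 730/9


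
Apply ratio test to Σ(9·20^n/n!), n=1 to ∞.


aₙ = 9·20^n/n!
a_{n+1}/aₙ = 20^(n+1)/(n+1)! × n!/20^n  (constant 9 cancels)
= 20/(n+1)
L = lim(n→∞) 20/(n+1) = 0
L < 1 → series CONVERGES

Converges (ratio test: L = 0 < 1)


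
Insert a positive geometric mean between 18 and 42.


GM = √(18×42) = √756 = 27.4955

GM = 27.4955


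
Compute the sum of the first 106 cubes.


n(n+1)/2 = 106×107/2 = 5671
Σk³ = 5671² = 32160241

Σk³ = 32160241


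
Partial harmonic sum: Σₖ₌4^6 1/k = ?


Σₖ₌4^6 1/k = 1/4 + 1/5 + 1/6
= 37/60
≈ 0.6167

Sum = 37/60 ≈ 0.6167


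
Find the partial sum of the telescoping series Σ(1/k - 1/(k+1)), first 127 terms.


Telescoping: adjacent terms cancel.
= 1/1 - 1/128
= 1 - 1/128 = 127/128

Sum = 127/128


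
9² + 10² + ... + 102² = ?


Σₖ₌9^102 k² = Σₖ₌₁^102 k² − Σₖ₌₁^8 k²
= 102·103·205/6 − 8·9·17/6
= 358955 − 204 = 358751

Σk² = 358751


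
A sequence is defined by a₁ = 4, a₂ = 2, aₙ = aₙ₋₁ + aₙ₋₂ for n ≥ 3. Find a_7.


Computing iteratively: 4, 2, 6, 8, 14, 22, 36
a_7 = 36

a_7 = 36


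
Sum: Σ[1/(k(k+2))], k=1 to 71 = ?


1/(k(k+2)) = (1/2)·(1/k - 1/(k+2)) (partial fractions)
Telescoping: Σ = (1/2)·(1 + 1/2 - 1/72 - 1/73) = 7739/10512

Sum = 7739/10512


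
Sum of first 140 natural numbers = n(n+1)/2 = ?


n(n+1)/2 = 140×141/2 = 19740/2 = 9870

Σk = 9870


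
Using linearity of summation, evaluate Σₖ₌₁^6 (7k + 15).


Σ(7k+15) = 7·Σk + 15·n
= 7·21 + 15·6
= 147 + 90 = 237

Σ = 237


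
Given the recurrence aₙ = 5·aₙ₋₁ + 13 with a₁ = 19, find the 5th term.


Computing step by step:
a_1 = 19
a_2 = 108
a_3 = 553
a_4 = 2778
a_5 = 13903


a_5 = 13903


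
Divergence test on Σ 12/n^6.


lim(n→∞) 12/n^6 = 0
lim aₙ = 0 → nth-term test is INCONCLUSIVE
(Need other tests; this is actually a convergent p-series with p=6 > 1)

Inconclusive (lim aₙ = 0; need another test)


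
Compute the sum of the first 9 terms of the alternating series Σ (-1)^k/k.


S = -1 + 1/2 - 1/3 + 1/4 - 1/5 + 1/6 - 1/7 + 1/8 ± ...
= -0.7456
(Full series converges to -ln(2) ≈ -0.6931)

S_9 = -0.7456


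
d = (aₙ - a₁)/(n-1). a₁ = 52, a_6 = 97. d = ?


d = (aₙ - a₁)/(n-1)
= (97 - 52)/(6-1)
= 45/5 = 9

d = 9


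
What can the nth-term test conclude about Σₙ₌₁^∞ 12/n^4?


lim(n→∞) 12/n^4 = 0
lim aₙ = 0 → nth-term test is INCONCLUSIVE
(Need other tests; this is actually a convergent p-series with p=4 > 1)

Inconclusive (lim aₙ = 0; need another test)


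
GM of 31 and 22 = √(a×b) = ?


GM = √(31×22) = √682 = 26.1151

GM = 26.1151


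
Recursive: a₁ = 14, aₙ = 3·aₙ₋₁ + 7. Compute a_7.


Computing step by step:
a_1 = 14
a_2 = 49
a_3 = 154
a_4 = 469
a_5 = 1414
a_6 = 4249
a_7 = 12754


a_7 = 12754


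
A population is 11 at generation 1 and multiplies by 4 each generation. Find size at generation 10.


aₙ = a₁·r^(n-1)
= 11×4^9
= 11×262144
= 2883584

a_10 = 2883584


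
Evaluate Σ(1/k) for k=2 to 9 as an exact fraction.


Σₖ₌2^9 1/k = 1/2 + 1/3 + 1/4 + 1/5 + 1/6 + 1/7 + 1/8 + 1/9
= 4609/2520
≈ 1.829

Sum = 4609/2520 ≈ 1.829


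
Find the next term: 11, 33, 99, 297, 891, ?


Pattern: geometric (r=3)
Terms: 11, 33, 99, 297, 891
Next term = 2673

Next term = 2673


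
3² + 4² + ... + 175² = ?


Σₖ₌3^175 k² = Σₖ₌₁^175 k² − Σₖ₌₁^2 k²
= 175·176·351/6 − 2·3·5/6
= 1801800 − 5 = 1801795

Σk² = 1801795


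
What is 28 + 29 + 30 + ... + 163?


Σₖ₌28^163 k = Σₖ₌₁^163 k − Σₖ₌₁^27 k
= 163·164/2 − 27·28/2
= 13366 − 378 = 12988

Σk = 12988


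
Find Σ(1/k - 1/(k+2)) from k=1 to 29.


Telescoping with gap 2: two head and two tail terms survive.
= (1 + 1/2) - (1/30 + 1/31)
= 3/2 - 1/30 - 1/31 = 667/465

Sum = 667/465


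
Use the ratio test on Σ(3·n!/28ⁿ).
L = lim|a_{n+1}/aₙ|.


aₙ = 3·n!/28^n
a_{n+1}/aₙ = (n+1)!/28^(n+1) × 28^n/n!  (constant 3 cancels)
= (n+1)/28
L = lim(n→∞) (n+1)/28 = ∞
L > 1 → series DIVERGES

Diverges (ratio test: L = ∞ > 1)


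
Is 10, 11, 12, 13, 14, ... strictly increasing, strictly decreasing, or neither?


Differences: 1, 1, 1, 1
All differences > 0 → strictly INCREASING

Monotonically increasing


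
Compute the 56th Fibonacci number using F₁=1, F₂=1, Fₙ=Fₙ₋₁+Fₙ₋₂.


Fibonacci sequence: 1, 1, 2, 3, 5, 8, 13, 21, 34, 55, 89, ...
F(56) = 225851433717

F(56) = 225851433717


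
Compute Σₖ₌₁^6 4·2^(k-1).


Sₙ = 4×(2^6 - 1)/(2 - 1)
= 4×(64 - 1)/1
= 4×63/1
= 252

S_6 = 252


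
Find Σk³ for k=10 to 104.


Σₖ₌10^104 k³ = [104·105/2]² − [9·10/2]²
= 29811600 − 2025 = 29809575

Σk³ = 29809575


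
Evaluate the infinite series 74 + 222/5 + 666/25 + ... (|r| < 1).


S∞ = a₁/(1-r) = 74/(1 - 3/5)
= 74/(2/5)
= 185

S∞ = 185


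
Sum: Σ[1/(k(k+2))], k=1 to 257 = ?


1/(k(k+2)) = (1/2)·(1/k - 1/(k+2)) (partial fractions)
Telescoping: Σ = (1/2)·(1 + 1/2 - 1/258 - 1/259) = 24929/33411

Sum = 24929/33411


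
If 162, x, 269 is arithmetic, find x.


AM = (162 + 269)/2 = 431/2 = 215.5

AM = 215.5


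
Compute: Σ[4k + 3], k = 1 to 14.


Σ(4k+3) = 4·Σk + 3·n
= 4·105 + 3·14
= 420 + 42 = 462

Σ = 462


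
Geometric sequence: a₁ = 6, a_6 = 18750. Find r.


r^(n-1) = aₙ/a₁
r^5 = 18750/6 = 3125
r = 3125^(1/5)
= 5

r = 5


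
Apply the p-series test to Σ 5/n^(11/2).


p-series test: Σ c/n^p converges if p > 1, diverges if p ≤ 1 (constant c > 0 doesn't affect convergence).
p = 11/2
11/2 > 1 → CONVERGES

Converges (p = 11/2 > 1)


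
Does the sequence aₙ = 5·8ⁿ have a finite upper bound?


aₙ = 5·8ⁿ → as n→∞, aₙ→∞ (since base 8 > 1)
No finite upper bound exists
The sequence is UNBOUNDED

Unbounded (aₙ → ∞ as n → ∞)


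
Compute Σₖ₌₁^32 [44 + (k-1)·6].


aₙ = 44 + (32-1)×6 = 230
Sₙ = n(a₁+aₙ)/2 = 32×(44+230)/2
= 32×274/2 = 4384

S_32 = 4384


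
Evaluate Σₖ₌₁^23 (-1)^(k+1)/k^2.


S = 1 - 1/4 + 1/9 - 1/16 + 1/25 - 1/36 + 1/49 - 1/64 ± ...
= 0.8234
(Full series converges to +π²/12 ≈ +0.8225)

S_23 = 0.8234


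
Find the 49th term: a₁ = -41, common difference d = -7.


aₙ = a₁ + (n-1)d
= -41 + (49-1)×-7
= -41 - 336
= -377

a_49 = -377


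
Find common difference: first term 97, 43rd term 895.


d = (aₙ - a₁)/(n-1)
= (895 - 97)/(43-1)
= 798/42 = 19

d = 19


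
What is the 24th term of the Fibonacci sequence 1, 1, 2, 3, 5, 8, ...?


Fibonacci sequence: 1, 1, 2, 3, 5, 8, 13, 21, 34, 55, 89, ...
F(24) = 46368

F(24) = 46368


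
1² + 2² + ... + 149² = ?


n = 149
n(n+1)(2n+1)/6 = 149×150×299/6
= 6682650/6 = 1113775

Σk² = 1113775


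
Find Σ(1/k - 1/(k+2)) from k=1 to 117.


Telescoping with gap 2: two head and two tail terms survive.
= (1 + 1/2) - (1/118 + 1/119)
= 3/2 - 1/118 - 1/119 = 10413/7021

Sum = 10413/7021


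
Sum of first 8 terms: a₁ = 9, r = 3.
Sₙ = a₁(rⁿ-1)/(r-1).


Sₙ = 9×(3^8 - 1)/(3 - 1)
= 9×(6561 - 1)/2
= 9×6560/2
= 29520

S_8 = 29520


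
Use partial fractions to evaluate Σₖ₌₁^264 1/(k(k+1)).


1/(k(k+1)) = 1/k - 1/(k+1) (partial fractions)
Telescoping: Σ = 1 - 1/265 = 264/265

Sum = 264/265


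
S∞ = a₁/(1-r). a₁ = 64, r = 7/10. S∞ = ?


S∞ = a₁/(1-r) = 64/(1 - 7/10)
= 64/(3/10)
= 640/3

S∞ = 640/3


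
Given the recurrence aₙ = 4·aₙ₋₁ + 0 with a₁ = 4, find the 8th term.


Computing step by step:
a_1 = 4
a_2 = 16
a_3 = 64
a_4 = 256
a_5 = 1024
a_6 = 4096
a_7 = 16384
a_8 = 65536


a_8 = 65536


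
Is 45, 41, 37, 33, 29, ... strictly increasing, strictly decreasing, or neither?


Differences: -4, -4, -4, -4
All differences < 0 → strictly DECREASING

Monotonically decreasing


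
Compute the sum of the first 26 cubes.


n(n+1)/2 = 26×27/2 = 351
Σk³ = 351² = 123201

Σk³ = 123201


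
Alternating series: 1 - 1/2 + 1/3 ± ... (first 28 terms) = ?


S = 1 - 1/2 + 1/3 - 1/4 + 1/5 - 1/6 + 1/7 - 1/8 ± ...
= 0.6756
(Full series converges to +ln(2) ≈ +0.6931)

S_28 = 0.6756


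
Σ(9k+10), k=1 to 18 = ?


Σ(9k+10) = 9·Σk + 10·n
= 9·171 + 10·18
= 1539 + 180 = 1719

Σ = 1719


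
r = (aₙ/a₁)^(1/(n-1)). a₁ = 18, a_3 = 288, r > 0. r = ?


r^(n-1) = aₙ/a₁
r^2 = 288/18 = 16
r = 16^(1/2)
= ±4; taking r > 0 gives r = 4

r = 4


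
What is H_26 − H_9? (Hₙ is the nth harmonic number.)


Σₖ₌10^26 1/k = 1/10 + 1/11 + 1/12 + ... + 1/26
= 27452509171/26771144400
≈ 1.0255

Sum = 27452509171/26771144400 ≈ 1.0255


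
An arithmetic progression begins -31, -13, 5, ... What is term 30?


aₙ = a₁ + (n-1)d
= -31 + (30-1)×18
= -31 + 522
= 491

a_30 = 491


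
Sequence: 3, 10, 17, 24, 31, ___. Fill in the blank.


Pattern: arithmetic (d=7)
Terms: 3, 10, 17, 24, 31
Next term = 38

Next term = 38


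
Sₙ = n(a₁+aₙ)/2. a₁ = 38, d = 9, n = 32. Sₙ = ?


aₙ = 38 + (32-1)×9 = 317
Sₙ = n(a₁+aₙ)/2 = 32×(38+317)/2
= 32×355/2 = 5680

S_32 = 5680


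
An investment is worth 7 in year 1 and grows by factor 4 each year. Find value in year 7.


aₙ = a₁·r^(n-1)
= 7×4^6
= 7×4096
= 28672

a_7 = 28672


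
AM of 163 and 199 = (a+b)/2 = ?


AM = (163 + 199)/2 = 362/2 = 181

AM = 181


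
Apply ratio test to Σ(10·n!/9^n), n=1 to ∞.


aₙ = 10·n!/9^n
a_{n+1}/aₙ = (n+1)!/9^(n+1) × 9^n/n!  (constant 10 cancels)
= (n+1)/9
L = lim(n→∞) (n+1)/9 = ∞
L > 1 → series DIVERGES

Diverges (ratio test: L = ∞ > 1)


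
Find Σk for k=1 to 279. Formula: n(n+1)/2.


n(n+1)/2 = 279×280/2 = 78120/2 = 39060

Σk = 39060


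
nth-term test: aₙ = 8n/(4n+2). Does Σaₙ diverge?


lim(n→∞) 8n/(4n+2) = 8/4 = 2  (divide numerator and denominator by n)
lim aₙ = 2 ≠ 0 → series DIVERGES

Diverges (lim aₙ = 2 ≠ 0)


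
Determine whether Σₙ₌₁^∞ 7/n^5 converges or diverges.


p-series test: Σ c/n^p converges if p > 1, diverges if p ≤ 1 (constant c > 0 doesn't affect convergence).
p = 5
5 > 1 → CONVERGES

Converges (p = 5 > 1)


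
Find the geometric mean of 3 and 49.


GM = √(3×49) = √147 = 12.1244

GM = 12.1244


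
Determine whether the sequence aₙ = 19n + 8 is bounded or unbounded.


aₙ = 19n + 8 → as n→∞, aₙ→∞
No finite upper bound exists
The sequence is UNBOUNDED

Unbounded (aₙ → ∞ as n → ∞)


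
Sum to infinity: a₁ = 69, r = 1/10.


S∞ = a₁/(1-r) = 69/(1 - 1/10)
= 69/(9/10)
= 230/3

S∞ = 230/3


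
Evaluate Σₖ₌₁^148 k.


n(n+1)/2 = 148×149/2 = 22052/2 = 11026

Σk = 11026


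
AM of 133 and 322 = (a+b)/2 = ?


AM = (133 + 322)/2 = 455/2 = 227.5

AM = 227.5


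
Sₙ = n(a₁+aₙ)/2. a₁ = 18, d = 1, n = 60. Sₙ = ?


aₙ = 18 + (60-1)×1 = 77
Sₙ = n(a₁+aₙ)/2 = 60×(18+77)/2
= 60×95/2 = 2850

S_60 = 2850


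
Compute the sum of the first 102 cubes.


n(n+1)/2 = 102×103/2 = 5253
Σk³ = 5253² = 27594009

Σk³ = 27594009


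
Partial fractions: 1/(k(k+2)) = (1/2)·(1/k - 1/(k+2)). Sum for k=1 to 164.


1/(k(k+2)) = (1/2)·(1/k - 1/(k+2)) (partial fractions)
Telescoping: Σ = (1/2)·(1 + 1/2 - 1/165 - 1/166) = 20377/27390

Sum = 20377/27390


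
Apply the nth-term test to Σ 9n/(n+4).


lim(n→∞) 9n/(n+4) = 9/1 = 9  (divide numerator and denominator by n)
lim aₙ = 9 ≠ 0 → series DIVERGES

Diverges (lim aₙ = 9 ≠ 0)


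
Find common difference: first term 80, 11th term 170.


d = (aₙ - a₁)/(n-1)
= (170 - 80)/(11-1)
= 90/10 = 9

d = 9


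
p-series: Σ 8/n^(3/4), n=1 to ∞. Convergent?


p-series test: Σ c/n^p converges if p > 1, diverges if p ≤ 1 (constant c > 0 doesn't affect convergence).
p = 3/4
3/4 ≤ 1 → DIVERGES

Diverges (p = 3/4 ≤ 1)


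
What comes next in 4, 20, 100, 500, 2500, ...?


Pattern: geometric (r=5)
Terms: 4, 20, 100, 500, 2500
Next term = 12500

Next term = 12500


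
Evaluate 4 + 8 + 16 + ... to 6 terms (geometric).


Sₙ = 4×(2^6 - 1)/(2 - 1)
= 4×(64 - 1)/1
= 4×63/1
= 252

S_6 = 252


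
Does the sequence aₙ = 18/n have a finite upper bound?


a₁ = 18, a₂ = 18/2, a₃ = 18/3, ...
0 < aₙ ≤ 18 for all n ≥ 1
Lower bound: 0, Upper bound: 18
The sequence IS bounded

Bounded (0 < aₙ ≤ 18)


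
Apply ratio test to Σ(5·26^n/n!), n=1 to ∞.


aₙ = 5·26^n/n!
a_{n+1}/aₙ = 26^(n+1)/(n+1)! × n!/26^n  (constant 5 cancels)
= 26/(n+1)
L = lim(n→∞) 26/(n+1) = 0
L < 1 → series CONVERGES

Converges (ratio test: L = 0 < 1)


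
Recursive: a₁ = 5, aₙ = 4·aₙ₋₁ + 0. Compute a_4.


Computing step by step:
a_1 = 5
a_2 = 20
a_3 = 80
a_4 = 320


a_4 = 320


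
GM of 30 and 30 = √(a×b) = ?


GM = √(30×30) = √900 = 30

GM = 30


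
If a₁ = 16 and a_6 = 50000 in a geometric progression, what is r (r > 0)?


r^(n-1) = aₙ/a₁
r^5 = 50000/16 = 3125
r = 3125^(1/5)
= 5

r = 5


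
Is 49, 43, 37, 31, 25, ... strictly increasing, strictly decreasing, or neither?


Differences: -6, -6, -6, -6
All differences < 0 → strictly DECREASING

Monotonically decreasing


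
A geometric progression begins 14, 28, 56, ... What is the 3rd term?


aₙ = a₁·r^(n-1)
= 14×2^2
= 14×4
= 56

a_3 = 56


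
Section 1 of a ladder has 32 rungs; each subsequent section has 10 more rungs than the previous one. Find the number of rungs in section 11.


aₙ = a₁ + (n-1)d
= 32 + (11-1)×10
= 32 + 100
= 132

a_11 = 132


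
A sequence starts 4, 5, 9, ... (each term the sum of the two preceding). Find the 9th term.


Computing iteratively: 4, 5, 9, 14, 23, 37, 60, 97, 157
a_9 = 157

a_9 = 157


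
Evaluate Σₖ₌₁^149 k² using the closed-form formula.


n = 149
n(n+1)(2n+1)/6 = 149×150×299/6
= 6682650/6 = 1113775

Σk² = 1113775


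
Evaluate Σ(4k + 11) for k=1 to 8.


Σ(4k+11) = 4·Σk + 11·n
= 4·36 + 11·8
= 144 + 88 = 232

Σ = 232


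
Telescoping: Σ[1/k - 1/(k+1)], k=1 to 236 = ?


Telescoping: adjacent terms cancel.
= 1/1 - 1/237
= 1 - 1/237 = 236/237

Sum = 236/237


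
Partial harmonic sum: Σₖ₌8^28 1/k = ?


Σₖ₌8^28 1/k = 1/8 + 1/9 + 1/10 + ... + 1/28
= 107163329963/80313433200
≈ 1.3343

Sum = 107163329963/80313433200 ≈ 1.3343


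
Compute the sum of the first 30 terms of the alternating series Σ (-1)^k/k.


S = -1 + 1/2 - 1/3 + 1/4 - 1/5 + 1/6 - 1/7 + 1/8 ± ...
= -0.6768
(Full series converges to -ln(2) ≈ -0.6931)

S_30 = -0.6768


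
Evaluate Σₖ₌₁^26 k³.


n(n+1)/2 = 26×27/2 = 351
Σk³ = 351² = 123201

Σk³ = 123201


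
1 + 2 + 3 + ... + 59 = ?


n(n+1)/2 = 59×60/2 = 3540/2 = 1770

Σk = 1770


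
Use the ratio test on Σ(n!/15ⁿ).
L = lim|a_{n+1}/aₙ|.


aₙ = n!/15^n
a_{n+1}/aₙ = (n+1)!/15^(n+1) × 15^n/n!
= (n+1)/15
L = lim(n→∞) (n+1)/15 = ∞
L > 1 → series DIVERGES

Diverges (ratio test: L = ∞ > 1)


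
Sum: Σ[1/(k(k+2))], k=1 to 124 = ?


1/(k(k+2)) = (1/2)·(1/k - 1/(k+2)) (partial fractions)
Telescoping: Σ = (1/2)·(1 + 1/2 - 1/125 - 1/126) = 11687/15750

Sum = 11687/15750


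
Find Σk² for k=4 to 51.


Σₖ₌4^51 k² = Σₖ₌₁^51 k² − Σₖ₌₁^3 k²
= 51·52·103/6 − 3·4·7/6
= 45526 − 14 = 45512

Σk² = 45512


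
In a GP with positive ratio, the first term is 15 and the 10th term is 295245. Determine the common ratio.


r^(n-1) = aₙ/a₁
r^9 = 295245/15 = 19683
r = 19683^(1/9)
= 3

r = 3


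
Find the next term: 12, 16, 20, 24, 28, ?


Pattern: arithmetic (d=4)
Terms: 12, 16, 20, 24, 28
Next term = 32

Next term = 32


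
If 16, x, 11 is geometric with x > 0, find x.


GM = √(16×11) = √176 = 13.2665

GM = 13.2665


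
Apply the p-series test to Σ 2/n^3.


p-series test: Σ c/n^p converges if p > 1, diverges if p ≤ 1 (constant c > 0 doesn't affect convergence).
p = 3
3 > 1 → CONVERGES

Converges (p = 3 > 1)


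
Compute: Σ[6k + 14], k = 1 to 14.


Σ(6k+14) = 6·Σk + 14·n
= 6·105 + 14·14
= 630 + 196 = 826

Σ = 826


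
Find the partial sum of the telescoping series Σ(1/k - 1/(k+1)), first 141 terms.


Telescoping: adjacent terms cancel.
= 1/1 - 1/142
= 1 - 1/142 = 141/142

Sum = 141/142


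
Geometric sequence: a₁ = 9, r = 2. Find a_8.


aₙ = a₁·r^(n-1)
= 9×2^7
= 9×128
= 1152

a_8 = 1152


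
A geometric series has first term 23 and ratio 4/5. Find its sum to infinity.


S∞ = a₁/(1-r) = 23/(1 - 4/5)
= 23/(1/5)
= 115

S∞ = 115


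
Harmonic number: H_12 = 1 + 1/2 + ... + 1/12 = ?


H_12 = 1/1 + 1/2 + 1/3 + ... + 1/12
= 86021/27720
≈ 3.1032

H_12 = 86021/27720 ≈ 3.1032


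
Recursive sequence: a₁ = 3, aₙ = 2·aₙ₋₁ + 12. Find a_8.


Computing step by step:
a_1 = 3
a_2 = 18
a_3 = 48
a_4 = 108
a_5 = 228
a_6 = 468
a_7 = 948
a_8 = 1908


a_8 = 1908


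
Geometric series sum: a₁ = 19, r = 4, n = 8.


Sₙ = 19×(4^8 - 1)/(4 - 1)
= 19×(65536 - 1)/3
= 19×65535/3
= 415055

S_8 = 415055


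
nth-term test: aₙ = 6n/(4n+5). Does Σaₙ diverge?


lim(n→∞) 6n/(4n+5) = 6/4 = 3/2  (divide numerator and denominator by n)
lim aₙ = 3/2 ≠ 0 → series DIVERGES

Diverges (lim aₙ = 3/2 ≠ 0)


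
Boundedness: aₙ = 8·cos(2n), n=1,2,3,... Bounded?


For all n, -1 ≤ cos(2n) ≤ 1, so -8 ≤ 8·cos(2n) ≤ 8
Lower bound: -8, Upper bound: 8
The sequence IS bounded

Bounded (-8 ≤ aₙ ≤ 8)


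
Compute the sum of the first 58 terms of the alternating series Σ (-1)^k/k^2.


S = -1 + 1/4 - 1/9 + 1/16 - 1/25 + 1/36 - 1/49 + 1/64 ± ...
= -0.8223
(Full series converges to -π²/12 ≈ -0.8225)

S_58 = -0.8223


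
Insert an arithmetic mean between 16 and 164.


AM = (16 + 164)/2 = 180/2 = 90

AM = 90


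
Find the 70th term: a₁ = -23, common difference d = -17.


aₙ = a₁ + (n-1)d
= -23 + (70-1)×-17
= -23 - 1173
= -1196

a_70 = -1196


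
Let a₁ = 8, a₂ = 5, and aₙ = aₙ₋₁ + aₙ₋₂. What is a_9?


Computing iteratively: 8, 5, 13, 18, 31, 49, 80, 129, 209
a_9 = 209

a_9 = 209


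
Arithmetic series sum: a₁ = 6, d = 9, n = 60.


aₙ = 6 + (60-1)×9 = 537
Sₙ = n(a₁+aₙ)/2 = 60×(6+537)/2
= 60×543/2 = 16290

S_60 = 16290


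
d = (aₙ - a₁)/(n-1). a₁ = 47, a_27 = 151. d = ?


d = (aₙ - a₁)/(n-1)
= (151 - 47)/(27-1)
= 104/26 = 4

d = 4


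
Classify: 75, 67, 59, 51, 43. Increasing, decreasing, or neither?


Differences: -8, -8, -8, -8
All differences < 0 → strictly DECREASING

Monotonically decreasing


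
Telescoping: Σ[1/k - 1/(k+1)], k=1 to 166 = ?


Telescoping: adjacent terms cancel.
= 1/1 - 1/167
= 1 - 1/167 = 166/167

Sum = 166/167


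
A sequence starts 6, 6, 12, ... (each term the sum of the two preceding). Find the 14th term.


Computing iteratively: 6, 6, 12, 18, 30, 48, 78, 126, 204, 330, 534, 864, ...
a_14 = 2262

a_14 = 2262


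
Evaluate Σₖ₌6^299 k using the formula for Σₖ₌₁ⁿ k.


Σₖ₌6^299 k = Σₖ₌₁^299 k − Σₖ₌₁^5 k
= 299·300/2 − 5·6/2
= 44850 − 15 = 44835

Σk = 44835


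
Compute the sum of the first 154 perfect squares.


n = 154
n(n+1)(2n+1)/6 = 154×155×309/6
= 7375830/6 = 1229305

Σk² = 1229305


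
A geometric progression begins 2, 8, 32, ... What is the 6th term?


aₙ = a₁·r^(n-1)
= 2×4^5
= 2×1024
= 2048

a_6 = 2048


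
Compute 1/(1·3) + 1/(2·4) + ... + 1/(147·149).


1/(k(k+2)) = (1/2)·(1/k - 1/(k+2)) (partial fractions)
Telescoping: Σ = (1/2)·(1 + 1/2 - 1/148 - 1/149) = 32781/44104

Sum = 32781/44104


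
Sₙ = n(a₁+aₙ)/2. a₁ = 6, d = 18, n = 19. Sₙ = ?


aₙ = 6 + (19-1)×18 = 330
Sₙ = n(a₁+aₙ)/2 = 19×(6+330)/2
= 19×336/2 = 3192

S_19 = 3192


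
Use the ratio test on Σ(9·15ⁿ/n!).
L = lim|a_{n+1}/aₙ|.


aₙ = 9·15^n/n!
a_{n+1}/aₙ = 15^(n+1)/(n+1)! × n!/15^n  (constant 9 cancels)
= 15/(n+1)
L = lim(n→∞) 15/(n+1) = 0
L < 1 → series CONVERGES

Converges (ratio test: L = 0 < 1)


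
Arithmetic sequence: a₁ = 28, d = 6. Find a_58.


aₙ = a₁ + (n-1)d
= 28 + (58-1)×6
= 28 + 342
= 370

a_58 = 370


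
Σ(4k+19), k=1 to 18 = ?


Σ(4k+19) = 4·Σk + 19·n
= 4·171 + 19·18
= 684 + 342 = 1026

Σ = 1026


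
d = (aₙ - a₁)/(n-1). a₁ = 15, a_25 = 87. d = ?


d = (aₙ - a₁)/(n-1)
= (87 - 15)/(25-1)
= 72/24 = 3

d = 3


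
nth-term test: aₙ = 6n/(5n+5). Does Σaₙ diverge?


lim(n→∞) 6n/(5n+5) = 6/5 = 6/5  (divide numerator and denominator by n)
lim aₙ = 6/5 ≠ 0 → series DIVERGES

Diverges (lim aₙ = 6/5 ≠ 0)


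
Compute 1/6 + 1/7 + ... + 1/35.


Σₖ₌6^35 1/k = 1/6 + 1/7 + 1/8 + ... + 1/35
= 24462593109589/13127595717600
≈ 1.8634

Sum = 24462593109589/13127595717600 ≈ 1.8634


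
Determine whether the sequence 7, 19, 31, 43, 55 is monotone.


Differences: 12, 12, 12, 12
All differences > 0 → strictly INCREASING

Monotonically increasing


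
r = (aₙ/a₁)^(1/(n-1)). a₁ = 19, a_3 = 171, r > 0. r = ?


r^(n-1) = aₙ/a₁
r^2 = 171/19 = 9
r = 9^(1/2)
= ±3; taking r > 0 gives r = 3

r = 3


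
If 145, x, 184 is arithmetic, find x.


AM = (145 + 184)/2 = 329/2 = 164.5

AM = 164.5


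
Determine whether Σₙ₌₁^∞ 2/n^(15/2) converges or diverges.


p-series test: Σ c/n^p converges if p > 1, diverges if p ≤ 1 (constant c > 0 doesn't affect convergence).
p = 15/2
15/2 > 1 → CONVERGES

Converges (p = 15/2 > 1)


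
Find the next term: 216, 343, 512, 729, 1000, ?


Pattern: perfect cubes: n³
Terms: 216, 343, 512, 729, 1000
Next term = 1331

Next term = 1331


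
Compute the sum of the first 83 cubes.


n(n+1)/2 = 83×84/2 = 3486
Σk³ = 3486² = 12152196

Σk³ = 12152196


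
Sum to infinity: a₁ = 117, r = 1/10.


S∞ = a₁/(1-r) = 117/(1 - 1/10)
= 117/(9/10)
= 130

S∞ = 130


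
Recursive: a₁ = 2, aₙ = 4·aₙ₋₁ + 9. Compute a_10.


Computing step by step:
a_1 = 2
a_2 = 17
a_3 = 77
a_4 = 317
a_5 = 1277
a_6 = 5117
a_7 = 20477
a_8 = 81917
a_9 = 327677
a_10 = 1310717


a_10 = 1310717


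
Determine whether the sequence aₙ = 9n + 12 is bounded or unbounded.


aₙ = 9n + 12 → as n→∞, aₙ→∞
No finite upper bound exists
The sequence is UNBOUNDED

Unbounded (aₙ → ∞ as n → ∞)


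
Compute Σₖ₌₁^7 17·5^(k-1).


Sₙ = 17×(5^7 - 1)/(5 - 1)
= 17×(78125 - 1)/4
= 17×78124/4
= 332027

S_7 = 332027


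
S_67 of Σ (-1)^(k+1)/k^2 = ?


S = 1 - 1/4 + 1/9 - 1/16 + 1/25 - 1/36 + 1/49 - 1/64 ± ...
= 0.8226
(Full series converges to +π²/12 ≈ +0.8225)

S_67 = 0.8226


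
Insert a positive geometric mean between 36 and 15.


GM = √(36×15) = √540 = 23.2379

GM = 23.2379


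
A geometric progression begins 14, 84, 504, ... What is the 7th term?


aₙ = a₁·r^(n-1)
= 14×6^6
= 14×46656
= 653184

a_7 = 653184


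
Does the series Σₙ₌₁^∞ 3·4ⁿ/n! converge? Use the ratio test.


aₙ = 3·4^n/n!
a_{n+1}/aₙ = 4^(n+1)/(n+1)! × n!/4^n  (constant 3 cancels)
= 4/(n+1)
L = lim(n→∞) 4/(n+1) = 0
L < 1 → series CONVERGES

Converges (ratio test: L = 0 < 1)


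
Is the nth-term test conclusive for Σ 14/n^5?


lim(n→∞) 14/n^5 = 0
lim aₙ = 0 → nth-term test is INCONCLUSIVE
(Need other tests; this is actually a convergent p-series with p=5 > 1)

Inconclusive (lim aₙ = 0; need another test)


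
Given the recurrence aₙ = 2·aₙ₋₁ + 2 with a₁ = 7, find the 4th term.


Computing step by step:
a_1 = 7
a_2 = 16
a_3 = 34
a_4 = 70


a_4 = 70


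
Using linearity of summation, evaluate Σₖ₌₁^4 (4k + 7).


Σ(4k+7) = 4·Σk + 7·n
= 4·10 + 7·4
= 40 + 28 = 68

Σ = 68


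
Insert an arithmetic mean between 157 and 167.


AM = (157 + 167)/2 = 324/2 = 162

AM = 162


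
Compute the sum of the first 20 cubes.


n(n+1)/2 = 20×21/2 = 210
Σk³ = 210² = 44100

Σk³ = 44100


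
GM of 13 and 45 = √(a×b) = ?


GM = √(13×45) = √585 = 24.1868

GM = 24.1868


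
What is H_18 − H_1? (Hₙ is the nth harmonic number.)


Σₖ₌2^18 1/k = 1/2 + 1/3 + 1/4 + ... + 1/18
= 10190221/4084080
≈ 2.4951

Sum = 10190221/4084080 ≈ 2.4951


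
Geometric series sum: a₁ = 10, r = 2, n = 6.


Sₙ = 10×(2^6 - 1)/(2 - 1)
= 10×(64 - 1)/1
= 10×63/1
= 630

S_6 = 630


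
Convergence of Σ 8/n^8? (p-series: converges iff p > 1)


p-series test: Σ c/n^p converges if p > 1, diverges if p ≤ 1 (constant c > 0 doesn't affect convergence).
p = 8
8 > 1 → CONVERGES

Converges (p = 8 > 1)


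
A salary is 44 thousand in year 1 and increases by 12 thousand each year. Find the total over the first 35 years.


aₙ = 44 + (35-1)×12 = 452
Sₙ = n(a₁+aₙ)/2 = 35×(44+452)/2
= 35×496/2 = 8680

S_35 = 8680


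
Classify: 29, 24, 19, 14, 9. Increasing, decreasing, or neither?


Differences: -5, -5, -5, -5
All differences < 0 → strictly DECREASING

Monotonically decreasing


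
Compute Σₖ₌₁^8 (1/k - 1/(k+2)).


Telescoping with gap 2: two head and two tail terms survive.
= (1 + 1/2) - (1/9 + 1/10)
= 3/2 - 1/9 - 1/10 = 58/45

Sum = 58/45


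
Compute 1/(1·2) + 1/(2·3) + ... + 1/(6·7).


1/(k(k+1)) = 1/k - 1/(k+1) (partial fractions)
Telescoping: Σ = 1 - 1/7 = 6/7

Sum = 6/7


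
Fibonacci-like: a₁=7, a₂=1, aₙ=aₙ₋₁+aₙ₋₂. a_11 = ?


Computing iteratively: 7, 1, 8, 9, 17, 26, 43, 69, 112, 181, 293
a_11 = 293

a_11 = 293


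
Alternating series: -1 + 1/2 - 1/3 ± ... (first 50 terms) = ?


S = -1 + 1/2 - 1/3 + 1/4 - 1/5 + 1/6 - 1/7 + 1/8 ± ...
= -0.6832
(Full series converges to -ln(2) ≈ -0.6931)

S_50 = -0.6832


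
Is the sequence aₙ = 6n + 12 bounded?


aₙ = 6n + 12 → as n→∞, aₙ→∞
No finite upper bound exists
The sequence is UNBOUNDED

Unbounded (aₙ → ∞ as n → ∞)


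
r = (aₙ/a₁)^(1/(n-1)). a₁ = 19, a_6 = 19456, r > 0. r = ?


r^(n-1) = aₙ/a₁
r^5 = 19456/19 = 1024
r = 1024^(1/5)
= 4

r = 4


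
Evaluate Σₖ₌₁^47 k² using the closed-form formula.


n = 47
n(n+1)(2n+1)/6 = 47×48×95/6
= 214320/6 = 35720

Σk² = 35720


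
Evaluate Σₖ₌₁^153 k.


n(n+1)/2 = 153×154/2 = 23562/2 = 11781

Σk = 11781


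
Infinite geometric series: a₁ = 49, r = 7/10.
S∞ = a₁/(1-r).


S∞ = a₁/(1-r) = 49/(1 - 7/10)
= 49/(3/10)
= 490/3

S∞ = 490/3


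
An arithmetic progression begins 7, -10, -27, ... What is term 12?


aₙ = a₁ + (n-1)d
= 7 + (12-1)×-17
= 7 - 187
= -180

a_12 = -180


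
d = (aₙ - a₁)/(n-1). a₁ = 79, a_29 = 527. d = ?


d = (aₙ - a₁)/(n-1)
= (527 - 79)/(29-1)
= 448/28 = 16

d = 16


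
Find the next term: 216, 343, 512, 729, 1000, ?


Pattern: perfect cubes: n³
Terms: 216, 343, 512, 729, 1000
Next term = 1331

Next term = 1331


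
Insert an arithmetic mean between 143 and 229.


AM = (143 + 229)/2 = 372/2 = 186

AM = 186


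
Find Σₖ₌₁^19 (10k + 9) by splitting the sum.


Σ(10k+9) = 10·Σk + 9·n
= 10·190 + 9·19
= 1900 + 171 = 2071

Σ = 2071


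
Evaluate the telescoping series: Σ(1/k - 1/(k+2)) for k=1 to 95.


Telescoping with gap 2: two head and two tail terms survive.
= (1 + 1/2) - (1/96 + 1/97)
= 3/2 - 1/96 - 1/97 = 13775/9312

Sum = 13775/9312


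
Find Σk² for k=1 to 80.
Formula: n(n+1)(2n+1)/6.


n = 80
n(n+1)(2n+1)/6 = 80×81×161/6
= 1043280/6 = 173880

Σk² = 173880


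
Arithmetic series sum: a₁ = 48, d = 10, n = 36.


aₙ = 48 + (36-1)×10 = 398
Sₙ = n(a₁+aₙ)/2 = 36×(48+398)/2
= 36×446/2 = 8028

S_36 = 8028


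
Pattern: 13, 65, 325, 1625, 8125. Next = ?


Pattern: geometric (r=5)
Terms: 13, 65, 325, 1625, 8125
Next term = 40625

Next term = 40625


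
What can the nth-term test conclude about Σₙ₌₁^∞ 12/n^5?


lim(n→∞) 12/n^5 = 0
lim aₙ = 0 → nth-term test is INCONCLUSIVE
(Need other tests; this is actually a convergent p-series with p=5 > 1)

Inconclusive (lim aₙ = 0; need another test)


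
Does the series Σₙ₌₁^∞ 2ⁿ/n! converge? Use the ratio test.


aₙ = 2^n/n!
a_{n+1}/aₙ = 2^(n+1)/(n+1)! × n!/2^n
= 2/(n+1)
L = lim(n→∞) 2/(n+1) = 0
L < 1 → series CONVERGES

Converges (ratio test: L = 0 < 1)


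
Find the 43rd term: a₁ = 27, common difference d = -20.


aₙ = a₁ + (n-1)d
= 27 + (43-1)×-20
= 27 - 840
= -813

a_43 = -813


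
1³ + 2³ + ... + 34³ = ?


n(n+1)/2 = 34×35/2 = 595
Σk³ = 595² = 354025

Σk³ = 354025


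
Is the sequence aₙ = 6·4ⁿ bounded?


aₙ = 6·4ⁿ → as n→∞, aₙ→∞ (since base 4 > 1)
No finite upper bound exists
The sequence is UNBOUNDED

Unbounded (aₙ → ∞ as n → ∞)


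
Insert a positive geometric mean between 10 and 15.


GM = √(10×15) = √150 = 12.2474

GM = 12.2474


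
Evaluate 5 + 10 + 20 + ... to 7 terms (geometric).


Sₙ = 5×(2^7 - 1)/(2 - 1)
= 5×(128 - 1)/1
= 5×127/1
= 635

S_7 = 635


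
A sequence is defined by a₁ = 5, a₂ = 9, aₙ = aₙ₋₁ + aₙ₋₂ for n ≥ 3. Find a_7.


Computing iteratively: 5, 9, 14, 23, 37, 60, 97
a_7 = 97

a_7 = 97


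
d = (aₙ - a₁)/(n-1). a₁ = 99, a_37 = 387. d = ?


d = (aₙ - a₁)/(n-1)
= (387 - 99)/(37-1)
= 288/36 = 8

d = 8


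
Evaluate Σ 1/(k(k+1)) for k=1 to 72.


1/(k(k+1)) = 1/k - 1/(k+1) (partial fractions)
Telescoping: Σ = 1 - 1/73 = 72/73

Sum = 72/73


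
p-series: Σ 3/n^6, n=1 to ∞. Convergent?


p-series test: Σ c/n^p converges if p > 1, diverges if p ≤ 1 (constant c > 0 doesn't affect convergence).
p = 6
6 > 1 → CONVERGES

Converges (p = 6 > 1)


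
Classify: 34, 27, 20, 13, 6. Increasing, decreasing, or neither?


Differences: -7, -7, -7, -7
All differences < 0 → strictly DECREASING

Monotonically decreasing


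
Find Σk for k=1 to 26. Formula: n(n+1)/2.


n(n+1)/2 = 26×27/2 = 702/2 = 351

Σk = 351


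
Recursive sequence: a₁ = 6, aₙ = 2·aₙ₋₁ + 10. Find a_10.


Computing step by step:
a_1 = 6
a_2 = 22
a_3 = 54
a_4 = 118
a_5 = 246
a_6 = 502
a_7 = 1014
a_8 = 2038
a_9 = 4086
a_10 = 8182


a_10 = 8182


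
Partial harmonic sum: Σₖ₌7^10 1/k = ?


Σₖ₌7^10 1/k = 1/7 + 1/8 + 1/9 + 1/10
= 1207/2520
≈ 0.479

Sum = 1207/2520 ≈ 0.479


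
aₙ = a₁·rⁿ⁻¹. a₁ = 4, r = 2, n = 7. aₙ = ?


aₙ = a₁·r^(n-1)
= 4×2^6
= 4×64
= 256

a_7 = 256


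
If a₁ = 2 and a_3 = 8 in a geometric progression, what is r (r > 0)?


r^(n-1) = aₙ/a₁
r^2 = 8/2 = 4
r = 4^(1/2)
= ±2; taking r > 0 gives r = 2

r = 2


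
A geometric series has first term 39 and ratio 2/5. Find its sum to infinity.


S∞ = a₁/(1-r) = 39/(1 - 2/5)
= 39/(3/5)
= 65

S∞ = 65


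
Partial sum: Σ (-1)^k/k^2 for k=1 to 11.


S = -1 + 1/4 - 1/9 + 1/16 - 1/25 + 1/36 - 1/49 + 1/64 ± ...
= -0.8262
(Full series converges to -π²/12 ≈ -0.8225)

S_11 = -0.8262


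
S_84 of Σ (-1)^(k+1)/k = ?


S = 1 - 1/2 + 1/3 - 1/4 + 1/5 - 1/6 + 1/7 - 1/8 ± ...
= 0.6872
(Full series converges to +ln(2) ≈ +0.6931)

S_84 = 0.6872


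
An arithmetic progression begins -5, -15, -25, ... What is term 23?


aₙ = a₁ + (n-1)d
= -5 + (23-1)×-10
= -5 - 220
= -225

a_23 = -225


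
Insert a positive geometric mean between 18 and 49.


GM = √(18×49) = √882 = 29.6985

GM = 29.6985


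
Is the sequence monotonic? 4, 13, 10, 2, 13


Differences: 9, -3, -8, 11
Difference at position 1 is +9 (> 0) but position 2 is -3 (< 0) — sequence both rises and falls
→ NOT monotonic

Not monotonic


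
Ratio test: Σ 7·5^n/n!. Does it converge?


aₙ = 7·5^n/n!
a_{n+1}/aₙ = 5^(n+1)/(n+1)! × n!/5^n  (constant 7 cancels)
= 5/(n+1)
L = lim(n→∞) 5/(n+1) = 0
L < 1 → series CONVERGES

Converges (ratio test: L = 0 < 1)


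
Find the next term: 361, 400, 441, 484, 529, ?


Pattern: perfect squares: n²
Terms: 361, 400, 441, 484, 529
Next term = 576

Next term = 576


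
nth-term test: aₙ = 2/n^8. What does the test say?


lim(n→∞) 2/n^8 = 0
lim aₙ = 0 → nth-term test is INCONCLUSIVE
(Need other tests; this is actually a convergent p-series with p=8 > 1)

Inconclusive (lim aₙ = 0; need another test)


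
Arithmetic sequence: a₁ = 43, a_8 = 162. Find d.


d = (aₙ - a₁)/(n-1)
= (162 - 43)/(8-1)
= 119/7 = 17

d = 17


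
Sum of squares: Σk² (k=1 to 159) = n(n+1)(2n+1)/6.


n = 159
n(n+1)(2n+1)/6 = 159×160×319/6
= 8115360/6 = 1352560

Σk² = 1352560


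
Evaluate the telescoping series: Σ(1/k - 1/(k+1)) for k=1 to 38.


Telescoping: adjacent terms cancel.
= 1/1 - 1/39
= 1 - 1/39 = 38/39

Sum = 38/39


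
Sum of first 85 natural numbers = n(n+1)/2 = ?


n(n+1)/2 = 85×86/2 = 7310/2 = 3655

Σk = 3655


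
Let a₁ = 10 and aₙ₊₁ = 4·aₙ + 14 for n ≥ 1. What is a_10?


Computing step by step:
a_1 = 10
a_2 = 54
a_3 = 230
a_4 = 934
a_5 = 3750
a_6 = 15014
a_7 = 60070
a_8 = 240294
a_9 = 961190
a_10 = 3844774


a_10 = 3844774


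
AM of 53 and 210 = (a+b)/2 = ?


AM = (53 + 210)/2 = 263/2 = 131.5

AM = 131.5


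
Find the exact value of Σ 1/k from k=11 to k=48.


Σₖ₌11^48 1/k = 1/11 + 1/12 + 1/13 + ... + 1/48
= 677286844336960408373/442720643463713815200
≈ 1.5298

Sum = 677286844336960408373/442720643463713815200 ≈ 1.5298


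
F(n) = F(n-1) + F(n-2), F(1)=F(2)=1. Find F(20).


Fibonacci sequence: 1, 1, 2, 3, 5, 8, 13, 21, 34, 55, 89, ...
F(20) = 6765

F(20) = 6765


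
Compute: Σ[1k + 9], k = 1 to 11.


Σ(1k+9) = 1·Σk + 9·n
= 1·66 + 9·11
= 66 + 99 = 165

Σ = 165


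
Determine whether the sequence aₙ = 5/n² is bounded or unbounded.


a₁ = 5, a₂ = 5/4, a₃ = 5/9, ...
0 < aₙ ≤ 5 for all n ≥ 1
The sequence IS bounded

Bounded (0 < aₙ ≤ 5)


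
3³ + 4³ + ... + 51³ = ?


Σₖ₌3^51 k³ = [51·52/2]² − [2·3/2]²
= 1758276 − 9 = 1758267

Σk³ = 1758267


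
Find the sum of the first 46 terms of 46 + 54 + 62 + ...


aₙ = 46 + (46-1)×8 = 406
Sₙ = n(a₁+aₙ)/2 = 46×(46+406)/2
= 46×452/2 = 10396

S_46 = 10396


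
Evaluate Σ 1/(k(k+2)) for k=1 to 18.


1/(k(k+2)) = (1/2)·(1/k - 1/(k+2)) (partial fractions)
Telescoping: Σ = (1/2)·(1 + 1/2 - 1/19 - 1/20) = 531/760

Sum = 531/760


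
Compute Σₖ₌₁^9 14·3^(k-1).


Sₙ = 14×(3^9 - 1)/(3 - 1)
= 14×(19683 - 1)/2
= 14×19682/2
= 137774

S_9 = 137774


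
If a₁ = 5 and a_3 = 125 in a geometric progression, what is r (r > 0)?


r^(n-1) = aₙ/a₁
r^2 = 125/5 = 25
r = 25^(1/2)
= ±5; taking r > 0 gives r = 5

r = 5


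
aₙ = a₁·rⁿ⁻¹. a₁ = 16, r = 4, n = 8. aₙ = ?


aₙ = a₁·r^(n-1)
= 16×4^7
= 16×16384
= 262144

a_8 = 262144


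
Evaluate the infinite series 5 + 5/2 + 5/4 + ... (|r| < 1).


S∞ = a₁/(1-r) = 5/(1 - 1/2)
= 5/(1/2)
= 10

S∞ = 10


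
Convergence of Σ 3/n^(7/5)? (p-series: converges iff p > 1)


p-series test: Σ c/n^p converges if p > 1, diverges if p ≤ 1 (constant c > 0 doesn't affect convergence).
p = 7/5
7/5 > 1 → CONVERGES

Converges (p = 7/5 > 1)


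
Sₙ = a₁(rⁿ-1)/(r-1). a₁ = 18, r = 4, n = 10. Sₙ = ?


Sₙ = 18×(4^10 - 1)/(4 - 1)
= 18×(1048576 - 1)/3
= 18×1048575/3
= 6291450

S_10 = 6291450


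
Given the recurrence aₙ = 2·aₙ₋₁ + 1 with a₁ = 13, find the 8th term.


Computing step by step:
a_1 = 13
a_2 = 27
a_3 = 55
a_4 = 111
a_5 = 223
a_6 = 447
a_7 = 895
a_8 = 1791


a_8 = 1791


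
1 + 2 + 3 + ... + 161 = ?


n(n+1)/2 = 161×162/2 = 26082/2 = 13041

Σk = 13041


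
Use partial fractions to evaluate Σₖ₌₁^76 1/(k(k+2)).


1/(k(k+2)) = (1/2)·(1/k - 1/(k+2)) (partial fractions)
Telescoping: Σ = (1/2)·(1 + 1/2 - 1/77 - 1/78) = 4427/6006

Sum = 4427/6006


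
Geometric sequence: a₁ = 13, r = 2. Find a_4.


aₙ = a₁·r^(n-1)
= 13×2^3
= 13×8
= 104

a_4 = 104


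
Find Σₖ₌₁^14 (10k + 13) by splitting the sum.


Σ(10k+13) = 10·Σk + 13·n
= 10·105 + 13·14
= 1050 + 182 = 1232

Σ = 1232


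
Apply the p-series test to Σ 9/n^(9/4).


p-series test: Σ c/n^p converges if p > 1, diverges if p ≤ 1 (constant c > 0 doesn't affect convergence).
p = 9/4
9/4 > 1 → CONVERGES

Converges (p = 9/4 > 1)


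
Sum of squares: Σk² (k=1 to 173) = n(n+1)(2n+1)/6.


n = 173
n(n+1)(2n+1)/6 = 173×174×347/6
= 10445394/6 = 1740899

Σk² = 1740899


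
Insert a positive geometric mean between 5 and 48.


GM = √(5×48) = √240 = 15.4919

GM = 15.4919


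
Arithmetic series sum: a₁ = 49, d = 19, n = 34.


aₙ = 49 + (34-1)×19 = 676
Sₙ = n(a₁+aₙ)/2 = 34×(49+676)/2
= 34×725/2 = 12325

S_34 = 12325


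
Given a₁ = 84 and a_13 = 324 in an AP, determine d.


d = (aₙ - a₁)/(n-1)
= (324 - 84)/(13-1)
= 240/12 = 20

d = 20


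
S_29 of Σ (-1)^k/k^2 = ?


S = -1 + 1/4 - 1/9 + 1/16 - 1/25 + 1/36 - 1/49 + 1/64 ± ...
= -0.823
(Full series converges to -π²/12 ≈ -0.8225)

S_29 = -0.823


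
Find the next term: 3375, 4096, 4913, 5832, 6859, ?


Pattern: perfect cubes: n³
Terms: 3375, 4096, 4913, 5832, 6859
Next term = 8000

Next term = 8000


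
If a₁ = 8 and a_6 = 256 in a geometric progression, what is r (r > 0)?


r^(n-1) = aₙ/a₁
r^5 = 256/8 = 32
r = 32^(1/5)
= 2

r = 2


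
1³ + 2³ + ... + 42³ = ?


n(n+1)/2 = 42×43/2 = 903
Σk³ = 903² = 815409

Σk³ = 815409


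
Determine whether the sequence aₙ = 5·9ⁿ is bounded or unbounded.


aₙ = 5·9ⁿ → as n→∞, aₙ→∞ (since base 9 > 1)
No finite upper bound exists
The sequence is UNBOUNDED

Unbounded (aₙ → ∞ as n → ∞)
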